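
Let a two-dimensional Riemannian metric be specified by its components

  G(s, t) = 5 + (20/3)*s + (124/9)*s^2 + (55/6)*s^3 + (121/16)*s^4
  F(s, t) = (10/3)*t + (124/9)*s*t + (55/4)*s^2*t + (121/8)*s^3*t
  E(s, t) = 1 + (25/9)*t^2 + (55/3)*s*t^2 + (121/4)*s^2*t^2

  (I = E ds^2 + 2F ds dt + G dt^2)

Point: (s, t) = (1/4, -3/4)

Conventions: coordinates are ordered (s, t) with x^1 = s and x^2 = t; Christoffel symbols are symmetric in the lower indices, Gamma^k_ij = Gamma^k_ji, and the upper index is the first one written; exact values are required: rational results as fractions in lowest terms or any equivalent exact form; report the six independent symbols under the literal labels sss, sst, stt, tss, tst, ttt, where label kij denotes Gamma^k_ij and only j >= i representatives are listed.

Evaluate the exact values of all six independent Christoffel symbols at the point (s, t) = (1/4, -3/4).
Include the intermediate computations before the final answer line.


E = 6353/1024, F = -36281/6144, G = 283873/36864 at the point
E_s = 2409/128, E_t = -5329/384, F_s = -27059/1536, F_t = 36281/4608, G_s = 36281/2304, G_t = 0
EG - F^2 = 475717/36864;  g^inv = (36864/475717) * [[283873/36864, 36281/6144], [36281/6144, 6353/1024]]
first-kind symbols [ij,l] = (1/2)(d_i g_jl + d_j g_il - d_l g_ij): [ss,s] = E_s/2 = 2409/256, [ss,t] = F_s - E_t/2 = -5467/512, [st,s] = E_t/2 = -5329/768, [st,t] = G_s/2 = 36281/4608, [tt,s] = F_t - G_s/2 = 0, [tt,t] = G_t/2 = 0
Gamma^s_ij = (G*[ij,s] - F*[ij,t])/(EG - F^2), Gamma^t_ij = (E*[ij,t] - F*[ij,s])/(EG - F^2)

Answer: Gamma_sss = 31536/43247, Gamma_sst = -255792/475717, Gamma_stt = 0, Gamma_tss = -35784/43247, Gamma_tst = 290248/475717, Gamma_ttt = 0


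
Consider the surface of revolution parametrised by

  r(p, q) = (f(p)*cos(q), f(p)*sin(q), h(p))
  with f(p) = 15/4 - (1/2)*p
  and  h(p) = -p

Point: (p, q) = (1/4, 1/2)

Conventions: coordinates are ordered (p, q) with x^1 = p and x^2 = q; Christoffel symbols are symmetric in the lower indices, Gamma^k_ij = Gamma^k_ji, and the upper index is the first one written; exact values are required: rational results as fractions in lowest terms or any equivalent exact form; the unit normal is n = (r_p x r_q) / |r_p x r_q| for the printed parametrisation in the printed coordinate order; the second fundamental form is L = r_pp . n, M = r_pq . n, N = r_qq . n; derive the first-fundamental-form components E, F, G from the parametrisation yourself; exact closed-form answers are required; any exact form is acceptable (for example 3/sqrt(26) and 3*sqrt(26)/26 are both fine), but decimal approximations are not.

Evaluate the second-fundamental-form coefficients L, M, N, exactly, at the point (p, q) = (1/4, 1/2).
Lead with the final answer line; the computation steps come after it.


Answer: L = 0, M = 0, N = -29*sqrt(5)/20

f = 29/8, f' = -1/2, f'' = 0, h' = -1, h'' = 0
E = 5/4, F = 0, G = 841/64; answer radicand W^2 = 5/4
unnormalised second-form numerators: l = 0, m = 0, n = -29/8; L = l/sqrt(5/4), and similarly M = m/sqrt(W^2), N = n/sqrt(W^2)


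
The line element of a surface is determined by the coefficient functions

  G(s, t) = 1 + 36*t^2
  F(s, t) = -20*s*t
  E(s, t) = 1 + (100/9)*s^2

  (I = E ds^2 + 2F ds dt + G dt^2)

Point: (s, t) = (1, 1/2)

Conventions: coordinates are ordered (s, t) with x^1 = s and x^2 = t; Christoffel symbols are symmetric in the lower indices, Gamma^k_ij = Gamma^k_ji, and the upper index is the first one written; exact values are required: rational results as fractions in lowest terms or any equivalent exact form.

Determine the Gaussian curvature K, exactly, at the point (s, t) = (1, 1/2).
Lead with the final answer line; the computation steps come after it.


Answer: K = -81/1805

E = 109/9, F = -10, G = 10, EG - F^2 = 190/9 at the point
E_s = 200/9, E_t = 0, F_s = -10, F_t = -20, G_s = 0, G_t = 36
E_tt = 0, F_st = -20, G_ss = 0
Using the Brioschi determinant formula for K from the metric derivatives:
M1 = [[-E_tt/2 + F_st - G_ss/2, E_s/2, F_s - E_t/2], [F_t - G_s/2, E, F], [G_t/2, F, G]] = [[-20, 100/9, -10], [-20, 109/9, -10], [18, -10, 10]]; det M1 = -20
M2 = [[0, E_t/2, G_s/2], [E_t/2, E, F], [G_s/2, F, G]] = [[0, 0, 0], [0, 109/9, -10], [0, -10, 10]]; det M2 = 0
det M1 - det M2 = -20; K = -20 / (190/9)^2 = -81/1805


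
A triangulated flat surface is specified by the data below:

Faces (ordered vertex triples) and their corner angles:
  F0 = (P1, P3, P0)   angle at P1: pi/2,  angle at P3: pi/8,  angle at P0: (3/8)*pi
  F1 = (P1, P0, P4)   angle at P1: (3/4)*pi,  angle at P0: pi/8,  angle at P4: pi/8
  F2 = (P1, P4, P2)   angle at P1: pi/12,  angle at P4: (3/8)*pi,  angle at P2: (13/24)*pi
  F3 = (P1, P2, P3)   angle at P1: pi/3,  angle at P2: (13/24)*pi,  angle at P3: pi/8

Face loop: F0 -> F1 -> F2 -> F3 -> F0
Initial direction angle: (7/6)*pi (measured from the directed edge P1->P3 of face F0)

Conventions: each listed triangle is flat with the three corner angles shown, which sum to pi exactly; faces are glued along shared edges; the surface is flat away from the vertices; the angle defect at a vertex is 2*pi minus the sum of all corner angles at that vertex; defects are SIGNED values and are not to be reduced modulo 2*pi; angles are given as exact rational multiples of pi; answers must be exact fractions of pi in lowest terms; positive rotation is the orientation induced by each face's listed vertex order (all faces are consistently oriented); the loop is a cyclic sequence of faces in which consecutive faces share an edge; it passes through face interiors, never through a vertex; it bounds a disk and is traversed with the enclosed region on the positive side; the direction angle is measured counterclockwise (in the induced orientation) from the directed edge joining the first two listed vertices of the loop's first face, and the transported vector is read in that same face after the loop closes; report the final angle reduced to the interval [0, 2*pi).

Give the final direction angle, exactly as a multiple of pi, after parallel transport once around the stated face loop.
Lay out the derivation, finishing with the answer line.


enclosed vertex P1: corner angles sum to (5/3)*pi, defect = 2*pi - (5/3)*pi = pi/3
adding the enclosed defects to the starting angle (mod 2*pi, induced orientation) gives the holonomy
final angle = (7/6)*pi + pi/3 = (3/2)*pi (mod 2*pi)

Answer: final direction angle = (3/2)*pi


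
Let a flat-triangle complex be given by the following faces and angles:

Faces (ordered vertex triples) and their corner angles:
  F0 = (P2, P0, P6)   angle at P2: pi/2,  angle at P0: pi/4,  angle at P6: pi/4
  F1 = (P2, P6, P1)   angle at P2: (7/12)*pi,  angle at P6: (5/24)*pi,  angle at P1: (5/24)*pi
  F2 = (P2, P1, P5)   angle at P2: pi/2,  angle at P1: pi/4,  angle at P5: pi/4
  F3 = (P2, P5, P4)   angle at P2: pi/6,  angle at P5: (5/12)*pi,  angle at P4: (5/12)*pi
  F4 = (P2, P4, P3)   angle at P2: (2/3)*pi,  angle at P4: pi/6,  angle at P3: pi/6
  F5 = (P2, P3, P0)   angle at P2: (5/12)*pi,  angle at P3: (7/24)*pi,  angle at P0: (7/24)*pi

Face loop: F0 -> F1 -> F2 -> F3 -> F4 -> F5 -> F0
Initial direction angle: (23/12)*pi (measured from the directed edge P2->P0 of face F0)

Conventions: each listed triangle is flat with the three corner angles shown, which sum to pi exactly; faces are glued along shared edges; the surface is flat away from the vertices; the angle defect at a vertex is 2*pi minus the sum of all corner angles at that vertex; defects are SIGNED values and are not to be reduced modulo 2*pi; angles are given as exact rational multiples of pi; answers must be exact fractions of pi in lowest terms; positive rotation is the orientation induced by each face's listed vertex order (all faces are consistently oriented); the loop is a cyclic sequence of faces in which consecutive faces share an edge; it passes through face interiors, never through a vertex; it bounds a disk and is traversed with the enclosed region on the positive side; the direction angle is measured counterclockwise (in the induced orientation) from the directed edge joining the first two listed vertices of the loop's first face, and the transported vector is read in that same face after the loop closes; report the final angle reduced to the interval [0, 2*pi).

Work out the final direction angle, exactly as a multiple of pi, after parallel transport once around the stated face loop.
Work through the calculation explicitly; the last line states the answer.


enclosed vertex P2: corner angles sum to (17/6)*pi, defect = 2*pi - (17/6)*pi = (-5/6)*pi
by Gauss-Bonnet the loop rotates the vector by the enclosed defect sum (positive orientation, mod 2*pi)
final angle = (23/12)*pi - (5/6)*pi = (13/12)*pi (mod 2*pi)

Answer: final direction angle = (13/12)*pi


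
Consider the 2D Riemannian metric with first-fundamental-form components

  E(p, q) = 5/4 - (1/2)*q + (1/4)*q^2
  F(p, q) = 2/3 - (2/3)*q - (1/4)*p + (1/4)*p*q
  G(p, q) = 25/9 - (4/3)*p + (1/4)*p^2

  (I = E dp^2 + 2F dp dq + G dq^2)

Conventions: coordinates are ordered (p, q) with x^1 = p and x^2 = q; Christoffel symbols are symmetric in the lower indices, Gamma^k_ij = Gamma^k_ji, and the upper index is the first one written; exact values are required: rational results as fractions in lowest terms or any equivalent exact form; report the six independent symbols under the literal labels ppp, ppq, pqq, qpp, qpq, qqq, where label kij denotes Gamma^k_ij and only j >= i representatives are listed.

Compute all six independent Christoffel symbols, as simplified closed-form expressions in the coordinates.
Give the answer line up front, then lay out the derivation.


Answer: Gamma_ppp = 0, Gamma_ppq = (9*q - 9)/(9*p^2 - 48*p + 9*q^2 - 18*q + 109), Gamma_pqq = 0, Gamma_qpp = 0, Gamma_qpq = (9*p - 24)/(9*p^2 - 48*p + 9*q^2 - 18*q + 109), Gamma_qqq = 0

E = 5/4 - (1/2)*q + (1/4)*q^2; F = 2/3 - (2/3)*q - (1/4)*p + (1/4)*p*q; G = 25/9 - (4/3)*p + (1/4)*p^2
Gamma^k_ij = (1/2) g^{kl} (d_i g_jl + d_j g_il - d_l g_ij), with g^inv = (1/(EG-F^2)) [[G, -F], [-F, E]]
first partials: E_p = 0, E_q = -1/2 + (1/2)*q, F_p = -1/4 + (1/4)*q, F_q = -2/3 + (1/4)*p, G_p = -4/3 + (1/2)*p, G_q = 0
D = EG - F^2 = 109/36 - (1/2)*q - (4/3)*p + (1/4)*q^2 + (1/4)*p^2
expanded: Gamma^p_pp = (G E_p - 2F F_p + F E_q)/(2D), Gamma^p_pq = (G E_q - F G_p)/(2D), Gamma^p_qq = (2G F_q - G G_p - F G_q)/(2D), Gamma^q_pp = (2E F_p - E E_q - F E_p)/(2D), Gamma^q_pq = (E G_p - F E_q)/(2D), Gamma^q_qq = (E G_q - 2F F_q + F G_p)/(2D); substitute and cancel common factors


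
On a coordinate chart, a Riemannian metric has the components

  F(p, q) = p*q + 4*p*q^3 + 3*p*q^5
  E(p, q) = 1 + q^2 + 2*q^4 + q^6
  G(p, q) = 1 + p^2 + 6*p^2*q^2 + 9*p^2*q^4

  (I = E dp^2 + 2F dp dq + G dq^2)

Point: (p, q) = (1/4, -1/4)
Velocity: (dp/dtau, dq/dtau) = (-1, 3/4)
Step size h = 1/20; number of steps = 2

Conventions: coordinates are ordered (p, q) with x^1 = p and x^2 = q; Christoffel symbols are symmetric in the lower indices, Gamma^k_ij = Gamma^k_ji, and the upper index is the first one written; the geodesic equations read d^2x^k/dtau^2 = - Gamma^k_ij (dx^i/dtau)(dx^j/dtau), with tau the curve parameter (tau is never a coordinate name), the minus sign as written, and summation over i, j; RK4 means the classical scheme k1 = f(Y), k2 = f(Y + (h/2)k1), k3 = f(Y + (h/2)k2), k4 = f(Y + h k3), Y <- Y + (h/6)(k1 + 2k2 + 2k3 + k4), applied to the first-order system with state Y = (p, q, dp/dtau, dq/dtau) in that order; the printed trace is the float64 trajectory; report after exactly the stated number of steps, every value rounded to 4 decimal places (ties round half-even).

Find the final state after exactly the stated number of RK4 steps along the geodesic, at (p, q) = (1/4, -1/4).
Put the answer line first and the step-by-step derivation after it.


Answer: p = 0.1479, q = -0.1728, dp/dtau = -1.0390, dq/dtau = 0.7899

f(Y) = (dp/dtau, dq/dtau, -Gamma^p_ij Y'^i Y'^j, -Gamma^q_ij Y'^i Y'^j) with the Gammas evaluated at the stage position; h = 0.050000; intermediate values shown to 6 dp
step 0: p = 0.2500, q = -0.2500, dp/dtau = -1.0000, dq/dtau = 0.7500
step 1:
  k1: at (p, q) = (0.250000, -0.250000), (dp/dtau, dq/dtau) = (-1.000000, 0.750000); Gamma_ppp = 0.000000, Gamma_ppq = -0.272229, Gamma_pqq = 0.085967, Gamma_qpp = 0.000000, Gamma_qpq = 0.304256, Gamma_qqq = -0.096081; k1 = (-1.000000, 0.750000, -0.456700, 0.510430)
  k2: at (p, q) = (0.225000, -0.231250), (dp/dtau, dq/dtau) = (-1.011418, 0.762761); Gamma_ppp = 0.000000, Gamma_ppq = -0.250727, Gamma_pqq = 0.067452, Gamma_qpp = 0.000000, Gamma_qpq = 0.268717, Gamma_qqq = -0.072292; k2 = (-1.011418, 0.762761, -0.426101, 0.456675)
  k3: at (p, q) = (0.224715, -0.230931), (dp/dtau, dq/dtau) = (-1.010653, 0.761417); Gamma_ppp = 0.000000, Gamma_ppq = -0.250340, Gamma_pqq = 0.067196, Gamma_qpp = 0.000000, Gamma_qpq = 0.268268, Gamma_qqq = -0.072008; k3 = (-1.010653, 0.761417, -0.424245, 0.454627)
  k4: at (p, q) = (0.199467, -0.211929), (dp/dtau, dq/dtau) = (-1.021212, 0.772731); Gamma_ppp = 0.000000, Gamma_ppq = -0.228386, Gamma_pqq = 0.051049, Gamma_qpp = 0.000000, Gamma_qpq = 0.233435, Gamma_qqq = -0.052177; k4 = (-1.021212, 0.772731, -0.390931, 0.399574)
  Y <- Y + (h/6)(k1 + 2k2 + 2k3 + k4): p = 0.1995, q = -0.2119, dp/dtau = -1.0212, dq/dtau = 0.7728
step 2:
  k1: at (p, q) = (0.199455, -0.211908), (dp/dtau, dq/dtau) = (-1.021236, 0.772772); Gamma_ppp = 0.000000, Gamma_ppq = -0.228359, Gamma_pqq = 0.051036, Gamma_qpp = 0.000000, Gamma_qpq = 0.233414, Gamma_qqq = -0.052166; k1 = (-1.021236, 0.772772, -0.390911, 0.399565)
  k2: at (p, q) = (0.173924, -0.192588), (dp/dtau, dq/dtau) = (-1.031009, 0.782761); Gamma_ppp = 0.000000, Gamma_ppq = -0.206039, Gamma_pqq = 0.037263, Gamma_qpp = 0.000000, Gamma_qpq = 0.199381, Gamma_qqq = -0.036058; k2 = (-1.031009, 0.782761, -0.355393, 0.343908)
  k3: at (p, q) = (0.173680, -0.192339), (dp/dtau, dq/dtau) = (-1.030121, 0.781369); Gamma_ppp = 0.000000, Gamma_ppq = -0.205745, Gamma_pqq = 0.037118, Gamma_qpp = 0.000000, Gamma_qpq = 0.199041, Gamma_qqq = -0.035909; k3 = (-1.030121, 0.781369, -0.353872, 0.342343)
  k4: at (p, q) = (0.147949, -0.172839), (dp/dtau, dq/dtau) = (-1.038930, 0.789889); Gamma_ppp = 0.000000, Gamma_ppq = -0.183379, Gamma_pqq = 0.025821, Gamma_qpp = 0.000000, Gamma_qpq = 0.166078, Gamma_qqq = -0.023385; k4 = (-1.038930, 0.789889, -0.317087, 0.287171)
  Y <- Y + (h/6)(k1 + 2k2 + 2k3 + k4): p = 0.1479, q = -0.1728, dp/dtau = -1.0390, dq/dtau = 0.7899


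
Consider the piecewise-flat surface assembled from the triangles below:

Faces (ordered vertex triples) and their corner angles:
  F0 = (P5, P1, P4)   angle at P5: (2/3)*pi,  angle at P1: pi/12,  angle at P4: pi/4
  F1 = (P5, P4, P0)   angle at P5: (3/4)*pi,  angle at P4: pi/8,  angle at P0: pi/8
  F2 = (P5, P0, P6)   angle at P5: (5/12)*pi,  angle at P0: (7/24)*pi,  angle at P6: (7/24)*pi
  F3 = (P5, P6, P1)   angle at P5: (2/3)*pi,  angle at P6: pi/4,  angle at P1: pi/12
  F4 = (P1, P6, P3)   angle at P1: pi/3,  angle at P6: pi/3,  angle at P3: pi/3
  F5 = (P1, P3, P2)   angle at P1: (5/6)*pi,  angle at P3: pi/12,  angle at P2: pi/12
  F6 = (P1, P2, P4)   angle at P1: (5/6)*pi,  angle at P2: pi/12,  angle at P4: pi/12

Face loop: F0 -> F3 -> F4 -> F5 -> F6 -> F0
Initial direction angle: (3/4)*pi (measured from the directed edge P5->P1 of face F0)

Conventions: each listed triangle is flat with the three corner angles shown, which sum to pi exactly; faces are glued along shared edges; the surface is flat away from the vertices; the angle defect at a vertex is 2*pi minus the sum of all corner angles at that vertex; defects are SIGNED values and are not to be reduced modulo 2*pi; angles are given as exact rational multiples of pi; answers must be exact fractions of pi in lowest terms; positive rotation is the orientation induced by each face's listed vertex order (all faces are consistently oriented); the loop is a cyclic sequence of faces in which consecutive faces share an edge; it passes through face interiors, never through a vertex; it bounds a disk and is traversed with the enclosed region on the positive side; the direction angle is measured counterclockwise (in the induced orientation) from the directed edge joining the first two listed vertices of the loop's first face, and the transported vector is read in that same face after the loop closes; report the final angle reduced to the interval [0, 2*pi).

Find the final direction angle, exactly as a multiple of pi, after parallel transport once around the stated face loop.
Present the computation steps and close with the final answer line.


enclosed vertex P1: corner angles sum to (13/6)*pi, defect = 2*pi - (13/6)*pi = -pi/6
final direction = starting direction + enclosed defect total, reduced mod 2*pi (induced orientation)
final angle = (3/4)*pi - pi/6 = (7/12)*pi (mod 2*pi)

Answer: final direction angle = (7/12)*pi


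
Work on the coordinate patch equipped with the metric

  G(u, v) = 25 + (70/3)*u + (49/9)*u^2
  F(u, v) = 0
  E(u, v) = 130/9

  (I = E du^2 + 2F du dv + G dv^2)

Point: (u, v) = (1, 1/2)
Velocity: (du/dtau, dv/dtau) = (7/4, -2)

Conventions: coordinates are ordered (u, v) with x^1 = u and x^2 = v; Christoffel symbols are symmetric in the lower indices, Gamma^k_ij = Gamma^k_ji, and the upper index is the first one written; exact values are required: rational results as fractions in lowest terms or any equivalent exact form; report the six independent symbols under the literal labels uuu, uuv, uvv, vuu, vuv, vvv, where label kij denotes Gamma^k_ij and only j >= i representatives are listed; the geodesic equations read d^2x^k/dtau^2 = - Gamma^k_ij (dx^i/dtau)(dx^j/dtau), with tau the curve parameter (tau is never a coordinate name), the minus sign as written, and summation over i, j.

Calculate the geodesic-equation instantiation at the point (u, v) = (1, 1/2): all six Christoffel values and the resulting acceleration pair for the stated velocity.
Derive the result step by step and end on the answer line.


E = 130/9, F = 0, G = 484/9 at the point
E_u = 0, E_v = 0, F_u = 0, F_v = 0, G_u = 308/9, G_v = 0
EG - F^2 = 62920/81;  g^inv = (81/62920) * [[484/9, 0], [0, 130/9]]
first-kind symbols [ij,l] = (1/2)(d_i g_jl + d_j g_il - d_l g_ij): [uu,u] = E_u/2 = 0, [uu,v] = F_u - E_v/2 = 0, [uv,u] = E_v/2 = 0, [uv,v] = G_u/2 = 154/9, [vv,u] = F_v - G_u/2 = -154/9, [vv,v] = G_v/2 = 0
Gamma^u_ij = (G*[ij,u] - F*[ij,v])/(EG - F^2), Gamma^v_ij = (E*[ij,v] - F*[ij,u])/(EG - F^2)
Gamma_uuu = 0, Gamma_uuv = 0, Gamma_uvv = -77/65, Gamma_vuu = 0, Gamma_vuv = 7/22, Gamma_vvv = 0
d^2u/dtau^2 = -(Gamma_uuu*(7/4)^2 + 2*Gamma_uuv*(7/4)*(-2) + Gamma_uvv*(-2)^2) = 308/65
d^2v/dtau^2 = -(Gamma_vuu*(7/4)^2 + 2*Gamma_vuv*(7/4)*(-2) + Gamma_vvv*(-2)^2) = 49/22

Answer: Gamma_uuu = 0, Gamma_uuv = 0, Gamma_uvv = -77/65, Gamma_vuu = 0, Gamma_vuv = 7/22, Gamma_vvv = 0; accelerations (d^2u/dtau^2, d^2v/dtau^2) = (308/65, 49/22)


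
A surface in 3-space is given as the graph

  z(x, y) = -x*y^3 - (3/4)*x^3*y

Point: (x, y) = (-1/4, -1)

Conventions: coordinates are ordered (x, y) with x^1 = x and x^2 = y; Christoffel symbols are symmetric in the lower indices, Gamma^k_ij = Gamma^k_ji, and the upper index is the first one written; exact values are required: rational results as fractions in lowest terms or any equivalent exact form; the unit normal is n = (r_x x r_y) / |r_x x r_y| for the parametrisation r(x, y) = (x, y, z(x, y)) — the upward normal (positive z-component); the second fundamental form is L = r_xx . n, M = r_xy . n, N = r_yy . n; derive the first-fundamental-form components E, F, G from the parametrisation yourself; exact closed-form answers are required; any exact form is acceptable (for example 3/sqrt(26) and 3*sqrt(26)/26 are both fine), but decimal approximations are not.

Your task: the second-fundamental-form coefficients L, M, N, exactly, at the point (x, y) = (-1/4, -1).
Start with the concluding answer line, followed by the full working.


Answer: L = -288*sqrt(7553)/37765, M = -804*sqrt(7553)/37765, N = -384*sqrt(7553)/37765

z_x = 73/64, z_y = 195/256, z_xx = -9/8, z_xy = -201/64, z_yy = -3/2
E = 9425/4096, F = 14235/16384, G = 103561/65536; answer radicand W^2 = 188825/65536
unnormalised second-form numerators: l = -9/8, m = -201/64, n = -3/2; L = l/sqrt(188825/65536), and similarly M = m/sqrt(W^2), N = n/sqrt(W^2)


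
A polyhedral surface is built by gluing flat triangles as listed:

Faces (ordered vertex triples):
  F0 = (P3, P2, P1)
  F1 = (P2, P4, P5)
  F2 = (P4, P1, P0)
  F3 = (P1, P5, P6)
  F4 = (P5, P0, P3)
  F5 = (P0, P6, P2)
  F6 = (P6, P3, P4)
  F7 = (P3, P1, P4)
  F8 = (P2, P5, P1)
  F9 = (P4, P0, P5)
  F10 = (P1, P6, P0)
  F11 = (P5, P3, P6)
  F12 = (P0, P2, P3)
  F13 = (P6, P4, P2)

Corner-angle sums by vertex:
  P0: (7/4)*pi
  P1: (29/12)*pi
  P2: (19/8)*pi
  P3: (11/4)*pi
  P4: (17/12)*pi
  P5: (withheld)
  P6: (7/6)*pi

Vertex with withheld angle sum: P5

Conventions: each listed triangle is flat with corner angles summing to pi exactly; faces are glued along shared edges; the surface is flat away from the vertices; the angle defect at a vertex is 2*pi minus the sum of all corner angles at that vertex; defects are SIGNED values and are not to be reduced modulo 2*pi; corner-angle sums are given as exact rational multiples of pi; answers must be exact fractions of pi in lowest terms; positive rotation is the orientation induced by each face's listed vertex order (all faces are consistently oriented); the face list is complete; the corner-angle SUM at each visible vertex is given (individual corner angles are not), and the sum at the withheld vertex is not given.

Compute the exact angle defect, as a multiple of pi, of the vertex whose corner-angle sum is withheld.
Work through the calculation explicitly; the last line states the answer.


V = 7, E = 21, F = 14; chi = V - E + F = 0
Gauss-Bonnet: total defect = 2*pi*chi = 0; visible defects sum to pi/8

Answer: defect(P5) = -pi/8


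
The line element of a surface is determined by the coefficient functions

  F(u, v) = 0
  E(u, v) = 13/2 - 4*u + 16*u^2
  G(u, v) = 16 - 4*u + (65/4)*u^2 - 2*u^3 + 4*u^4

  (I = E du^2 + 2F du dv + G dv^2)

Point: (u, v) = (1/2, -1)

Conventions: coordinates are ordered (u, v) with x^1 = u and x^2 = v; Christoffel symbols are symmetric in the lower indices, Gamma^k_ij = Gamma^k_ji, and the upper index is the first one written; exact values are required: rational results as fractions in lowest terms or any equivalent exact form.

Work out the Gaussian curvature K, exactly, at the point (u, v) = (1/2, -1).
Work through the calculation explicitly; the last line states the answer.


E = 17/2, F = 0, G = 289/16, EG - F^2 = 4913/32 at the point
E_u = 12, E_v = 0, F_u = 0, F_v = 0, G_u = 51/4, G_v = 0
E_vv = 0, F_uv = 0, G_uu = 77/2
Brioschi: K = (det M1 - det M2) / (EG - F^2)^2 with the standard first/second-derivative matrices M1, M2.
M1 = [[-E_vv/2 + F_uv - G_uu/2, E_u/2, F_u - E_v/2], [F_v - G_u/2, E, F], [G_v/2, F, G]] = [[-77/4, 6, 0], [-51/8, 17/2, 0], [0, 0, 289/16]]; det M1 = -289867/128
M2 = [[0, E_v/2, G_u/2], [E_v/2, E, F], [G_u/2, F, G]] = [[0, 0, 51/8], [0, 17/2, 0], [51/8, 0, 289/16]]; det M2 = -44217/128
det M1 - det M2 = -122825/64; K = -122825/64 / (4913/32)^2 = -400/4913

Answer: K = -400/4913


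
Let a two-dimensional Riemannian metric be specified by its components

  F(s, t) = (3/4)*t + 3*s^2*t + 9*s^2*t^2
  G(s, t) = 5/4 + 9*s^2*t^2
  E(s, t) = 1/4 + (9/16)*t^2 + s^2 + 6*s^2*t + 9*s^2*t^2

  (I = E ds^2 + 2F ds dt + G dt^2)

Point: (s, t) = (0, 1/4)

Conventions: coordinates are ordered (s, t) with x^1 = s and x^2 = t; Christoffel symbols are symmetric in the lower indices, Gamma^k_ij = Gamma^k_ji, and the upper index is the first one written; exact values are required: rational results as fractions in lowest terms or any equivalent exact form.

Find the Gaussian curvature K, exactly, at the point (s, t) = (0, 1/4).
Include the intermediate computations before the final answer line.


E = 73/256, F = 3/16, G = 5/4, EG - F^2 = 329/1024 at the point
E_s = 0, E_t = 9/32, F_s = 0, F_t = 3/4, G_s = 0, G_t = 0
E_tt = 9/8, F_st = 0, G_ss = 9/8
K follows from Brioschi's formula, (det M1 - det M2)/(EG - F^2)^2.
M1 = [[-E_tt/2 + F_st - G_ss/2, E_s/2, F_s - E_t/2], [F_t - G_s/2, E, F], [G_t/2, F, G]] = [[-9/8, 0, -9/64], [3/4, 73/256, 3/16], [0, 3/16, 5/4]]; det M1 = -3123/8192
M2 = [[0, E_t/2, G_s/2], [E_t/2, E, F], [G_s/2, F, G]] = [[0, 9/64, 0], [9/64, 73/256, 3/16], [0, 3/16, 5/4]]; det M2 = -405/16384
det M1 - det M2 = -5841/16384; K = -5841/16384 / (329/1024)^2 = -373824/108241

Answer: K = -373824/108241


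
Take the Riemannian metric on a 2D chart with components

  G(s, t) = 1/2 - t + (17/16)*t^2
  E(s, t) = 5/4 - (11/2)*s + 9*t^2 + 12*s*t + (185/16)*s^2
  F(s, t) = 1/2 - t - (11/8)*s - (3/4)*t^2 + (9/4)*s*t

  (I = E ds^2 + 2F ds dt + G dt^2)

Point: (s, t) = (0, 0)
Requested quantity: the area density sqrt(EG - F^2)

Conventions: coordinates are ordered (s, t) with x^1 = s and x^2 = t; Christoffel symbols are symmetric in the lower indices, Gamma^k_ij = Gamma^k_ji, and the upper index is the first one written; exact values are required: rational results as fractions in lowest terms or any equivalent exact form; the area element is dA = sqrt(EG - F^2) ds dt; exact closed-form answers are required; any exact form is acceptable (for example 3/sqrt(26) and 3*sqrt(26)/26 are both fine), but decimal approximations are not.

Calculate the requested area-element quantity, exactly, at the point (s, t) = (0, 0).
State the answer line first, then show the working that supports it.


Answer: sqrt(EG - F^2) = sqrt(6)/4

E = 5/4, F = 1/2, G = 1/2; EG - F^2 = 3/8


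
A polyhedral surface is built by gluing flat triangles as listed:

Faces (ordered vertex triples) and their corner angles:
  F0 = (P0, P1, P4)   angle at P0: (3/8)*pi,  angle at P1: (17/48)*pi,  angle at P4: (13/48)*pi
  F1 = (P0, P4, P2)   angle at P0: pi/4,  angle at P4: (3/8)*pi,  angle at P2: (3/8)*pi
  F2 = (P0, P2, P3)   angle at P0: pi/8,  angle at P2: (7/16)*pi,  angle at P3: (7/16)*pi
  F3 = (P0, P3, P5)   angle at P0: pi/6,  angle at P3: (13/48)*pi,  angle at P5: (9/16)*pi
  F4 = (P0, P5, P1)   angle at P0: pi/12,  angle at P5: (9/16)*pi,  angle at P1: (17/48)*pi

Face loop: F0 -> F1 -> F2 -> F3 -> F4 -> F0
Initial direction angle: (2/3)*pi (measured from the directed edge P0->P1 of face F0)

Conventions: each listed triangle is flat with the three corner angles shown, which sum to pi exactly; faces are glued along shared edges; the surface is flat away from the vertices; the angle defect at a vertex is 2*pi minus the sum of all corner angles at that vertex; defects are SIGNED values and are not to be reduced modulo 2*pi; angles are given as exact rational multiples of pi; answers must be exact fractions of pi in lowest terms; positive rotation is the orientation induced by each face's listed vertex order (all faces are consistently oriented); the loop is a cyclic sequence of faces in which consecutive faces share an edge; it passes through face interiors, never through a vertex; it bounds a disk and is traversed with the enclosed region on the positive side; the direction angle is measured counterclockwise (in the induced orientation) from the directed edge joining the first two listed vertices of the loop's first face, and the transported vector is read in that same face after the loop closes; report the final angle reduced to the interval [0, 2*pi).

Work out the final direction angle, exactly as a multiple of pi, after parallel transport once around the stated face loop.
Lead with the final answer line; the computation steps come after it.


Answer: final direction angle = (5/3)*pi

enclosed vertex P0: corner angles sum to pi, defect = 2*pi - pi = pi
by Gauss-Bonnet the loop rotates the vector by the enclosed defect sum (positive orientation, mod 2*pi)
final angle = (2/3)*pi + pi = (5/3)*pi (mod 2*pi)


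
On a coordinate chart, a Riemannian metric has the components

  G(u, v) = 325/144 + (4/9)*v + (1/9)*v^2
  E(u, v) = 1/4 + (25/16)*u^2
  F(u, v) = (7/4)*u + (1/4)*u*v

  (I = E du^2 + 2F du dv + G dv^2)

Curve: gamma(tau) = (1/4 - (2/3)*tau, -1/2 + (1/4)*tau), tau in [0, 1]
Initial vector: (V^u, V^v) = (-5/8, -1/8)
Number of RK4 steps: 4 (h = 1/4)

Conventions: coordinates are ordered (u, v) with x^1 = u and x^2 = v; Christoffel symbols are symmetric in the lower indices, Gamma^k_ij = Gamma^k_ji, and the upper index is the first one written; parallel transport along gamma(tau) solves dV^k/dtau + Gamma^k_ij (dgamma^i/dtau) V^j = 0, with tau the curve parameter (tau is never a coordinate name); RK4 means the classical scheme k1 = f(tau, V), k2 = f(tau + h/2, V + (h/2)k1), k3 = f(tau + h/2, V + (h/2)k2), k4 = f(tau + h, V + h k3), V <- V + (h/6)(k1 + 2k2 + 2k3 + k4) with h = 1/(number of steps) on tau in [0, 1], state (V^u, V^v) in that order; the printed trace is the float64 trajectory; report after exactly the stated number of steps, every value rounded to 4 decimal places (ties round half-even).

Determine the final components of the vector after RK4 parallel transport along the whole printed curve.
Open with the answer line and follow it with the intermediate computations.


Answer: V^u = -0.6004, V^v = -0.4384

gamma'(tau) = (-2/3, 1/4); f(tau, V)^k = -Gamma^k_ij(gamma(tau)) gamma'^i(tau) V^j; h = 1/4; intermediate values shown to 6 dp
curve data and Christoffel symbols at the stage parameters:
  tau = 0.000000: gamma = (0.250000, -0.500000), gamma' = (-0.666667, 0.250000); Gamma_uuu = 0.263600, Gamma_uuv = 0.000000, Gamma_uvv = 0.110865, Gamma_vuu = 0.735958, Gamma_vuv = 0.000000, Gamma_vvv = 0.058971
  tau = 0.125000: gamma = (0.166667, -0.468750), gamma' = (-0.666667, 0.250000); Gamma_uuu = 0.178789, Gamma_uuv = 0.000000, Gamma_uvv = 0.075023, Gamma_vuu = 0.764177, Gamma_vuv = 0.000000, Gamma_vvv = 0.072224
  tau = 0.250000: gamma = (0.083333, -0.437500), gamma' = (-0.666667, 0.250000); Gamma_uuu = 0.089585, Gamma_uuv = 0.000000, Gamma_uvv = 0.037488, Gamma_vuu = 0.781458, Gamma_vuv = 0.000000, Gamma_vvv = 0.080856
  tau = 0.375000: gamma = (0.000000, -0.406250), gamma' = (-0.666667, 0.250000); Gamma_uuu = 0.000000, Gamma_uuv = 0.000000, Gamma_uvv = 0.000000, Gamma_vuu = 0.786946, Gamma_vuv = 0.000000, Gamma_vvv = 0.084538
  tau = 0.500000: gamma = (-0.083333, -0.375000), gamma' = (-0.666667, 0.250000); Gamma_uuu = -0.086010, Gamma_uuv = 0.000000, Gamma_uvv = -0.035741, Gamma_vuu = 0.780843, Gamma_vuv = 0.000000, Gamma_vvv = 0.083395
  tau = 0.625000: gamma = (-0.166667, -0.343750), gamma' = (-0.666667, 0.250000); Gamma_uuu = -0.165096, Gamma_uuv = 0.000000, Gamma_uvv = -0.068311, Gamma_vuu = 0.764312, Gamma_vuv = 0.000000, Gamma_vvv = 0.077968
  tau = 0.750000: gamma = (-0.250000, -0.312500), gamma' = (-0.666667, 0.250000); Gamma_uuu = -0.234888, Gamma_uuv = 0.000000, Gamma_uvv = -0.096718, Gamma_vuu = 0.739206, Gamma_vuv = 0.000000, Gamma_vvv = 0.069085
  tau = 0.875000: gamma = (-0.333333, -0.281250), gamma' = (-0.666667, 0.250000); Gamma_uuu = -0.294116, Gamma_uuv = 0.000000, Gamma_uvv = -0.120450, Gamma_vuu = 0.707707, Gamma_vuv = 0.000000, Gamma_vvv = 0.057706
  tau = 1.000000: gamma = (-0.416667, -0.250000), gamma' = (-0.666667, 0.250000); Gamma_uuu = -0.342511, Gamma_uuv = 0.000000, Gamma_uvv = -0.139424, Gamma_vuu = 0.672002, Gamma_vuv = 0.000000, Gamma_vvv = 0.044785
step 0: V^u = -0.6250, V^v = -0.1250
step 1: k1 = (-0.106369, -0.304806), k2 = (-0.073021, -0.322236), k3 = (-0.072483, -0.320073), k4 = (-0.036488, -0.330904); V <- V + (h/6)(k1 + 2k2 + 2k3 + k4): V^u = -0.6431, V^v = -0.2050
step 2: k1 = (-0.036485, -0.330881), k2 = (0.000000, -0.334564), k3 = (0.000000, -0.332162), k4 = (0.034300, -0.328756); V <- V + (h/6)(k1 + 2k2 + 2k3 + k4): V^u = -0.6432, V^v = -0.2881
step 3: k1 = (0.034305, -0.328803), k2 = (0.064696, -0.319120), k3 = (0.064299, -0.317208), k4 = (0.089315, -0.302690); V <- V + (h/6)(k1 + 2k2 + 2k3 + k4): V^u = -0.6273, V^v = -0.3674
step 4: k1 = (0.089342, -0.302775), k2 = (0.108600, -0.284833), k3 = (0.108196, -0.283730), k4 = (0.121776, -0.263992); V <- V + (h/6)(k1 + 2k2 + 2k3 + k4): V^u = -0.6004, V^v = -0.4384


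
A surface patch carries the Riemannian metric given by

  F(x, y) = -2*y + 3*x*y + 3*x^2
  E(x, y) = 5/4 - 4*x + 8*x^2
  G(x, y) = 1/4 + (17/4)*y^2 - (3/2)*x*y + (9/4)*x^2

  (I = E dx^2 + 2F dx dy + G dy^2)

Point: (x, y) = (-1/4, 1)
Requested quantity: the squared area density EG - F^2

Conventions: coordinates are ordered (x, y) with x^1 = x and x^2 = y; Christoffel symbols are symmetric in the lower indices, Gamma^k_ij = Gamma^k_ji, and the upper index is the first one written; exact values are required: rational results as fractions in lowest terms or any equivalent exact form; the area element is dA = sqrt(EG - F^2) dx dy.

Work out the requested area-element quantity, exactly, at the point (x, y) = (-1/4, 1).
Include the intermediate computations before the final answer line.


E = 11/4, F = -41/16, G = 321/64; EG - F^2 = 925/128

Answer: EG - F^2 = 925/128


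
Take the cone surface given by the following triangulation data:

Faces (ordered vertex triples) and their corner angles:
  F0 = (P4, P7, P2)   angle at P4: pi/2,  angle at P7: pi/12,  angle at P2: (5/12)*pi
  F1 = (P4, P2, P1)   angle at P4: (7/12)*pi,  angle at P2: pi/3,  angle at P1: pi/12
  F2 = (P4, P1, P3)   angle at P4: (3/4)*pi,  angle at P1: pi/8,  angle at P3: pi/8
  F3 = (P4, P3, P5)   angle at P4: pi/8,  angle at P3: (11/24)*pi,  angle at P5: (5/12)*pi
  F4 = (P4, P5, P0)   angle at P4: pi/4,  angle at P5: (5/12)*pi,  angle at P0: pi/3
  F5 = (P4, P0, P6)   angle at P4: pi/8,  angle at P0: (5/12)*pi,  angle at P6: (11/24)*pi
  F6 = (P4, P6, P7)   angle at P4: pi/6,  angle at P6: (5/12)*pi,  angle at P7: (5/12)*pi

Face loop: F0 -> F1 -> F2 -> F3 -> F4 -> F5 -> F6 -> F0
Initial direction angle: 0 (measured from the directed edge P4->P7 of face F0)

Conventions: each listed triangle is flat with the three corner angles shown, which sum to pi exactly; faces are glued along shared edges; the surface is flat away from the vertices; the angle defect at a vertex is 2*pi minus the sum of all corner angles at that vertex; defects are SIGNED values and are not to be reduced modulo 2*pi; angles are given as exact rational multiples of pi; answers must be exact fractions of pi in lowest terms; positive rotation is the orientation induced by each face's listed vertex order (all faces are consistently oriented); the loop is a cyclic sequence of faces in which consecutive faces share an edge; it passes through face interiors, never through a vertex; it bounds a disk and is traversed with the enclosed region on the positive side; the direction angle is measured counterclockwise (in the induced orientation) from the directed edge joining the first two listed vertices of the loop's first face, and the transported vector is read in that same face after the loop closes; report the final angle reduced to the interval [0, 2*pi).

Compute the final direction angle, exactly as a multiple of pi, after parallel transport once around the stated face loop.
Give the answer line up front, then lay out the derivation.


Answer: final direction angle = (3/2)*pi

enclosed vertex P4: corner angles sum to (5/2)*pi, defect = 2*pi - (5/2)*pi = -pi/2
final direction = starting direction + enclosed defect total, reduced mod 2*pi (induced orientation)
final angle = 0 - pi/2 = (3/2)*pi (mod 2*pi)


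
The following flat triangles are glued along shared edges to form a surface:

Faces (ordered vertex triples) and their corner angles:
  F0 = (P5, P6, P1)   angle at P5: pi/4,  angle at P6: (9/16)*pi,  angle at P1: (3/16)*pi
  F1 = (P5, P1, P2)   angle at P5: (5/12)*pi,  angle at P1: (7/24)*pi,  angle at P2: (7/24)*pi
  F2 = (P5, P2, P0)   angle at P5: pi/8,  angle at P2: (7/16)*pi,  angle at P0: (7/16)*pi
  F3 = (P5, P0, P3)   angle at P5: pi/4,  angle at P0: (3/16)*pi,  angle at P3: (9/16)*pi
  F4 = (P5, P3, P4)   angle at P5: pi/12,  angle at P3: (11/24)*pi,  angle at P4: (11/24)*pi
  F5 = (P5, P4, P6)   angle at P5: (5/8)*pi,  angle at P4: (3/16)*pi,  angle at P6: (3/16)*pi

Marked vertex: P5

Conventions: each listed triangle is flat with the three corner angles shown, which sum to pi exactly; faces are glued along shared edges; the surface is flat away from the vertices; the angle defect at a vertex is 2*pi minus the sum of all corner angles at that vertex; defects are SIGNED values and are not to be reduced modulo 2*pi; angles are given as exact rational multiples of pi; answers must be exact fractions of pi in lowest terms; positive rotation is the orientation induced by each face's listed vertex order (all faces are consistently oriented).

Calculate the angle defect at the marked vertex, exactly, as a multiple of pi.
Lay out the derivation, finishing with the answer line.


Sum of corner angles at P5: (7/4)*pi
defect = 2*pi - (7/4)*pi

Answer: defect(P5) = pi/4


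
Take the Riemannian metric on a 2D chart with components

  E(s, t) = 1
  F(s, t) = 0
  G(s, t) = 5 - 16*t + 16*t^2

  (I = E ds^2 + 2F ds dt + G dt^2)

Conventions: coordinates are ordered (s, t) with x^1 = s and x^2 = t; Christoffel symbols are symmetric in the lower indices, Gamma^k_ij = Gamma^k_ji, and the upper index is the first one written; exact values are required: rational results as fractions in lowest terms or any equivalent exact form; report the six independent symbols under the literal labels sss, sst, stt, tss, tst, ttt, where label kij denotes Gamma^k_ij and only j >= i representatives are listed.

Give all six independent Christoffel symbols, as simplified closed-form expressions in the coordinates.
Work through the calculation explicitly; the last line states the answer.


E = 1; F = 0; G = 5 - 16*t + 16*t^2
Gamma^k_ij = (1/2) g^{kl} (d_i g_jl + d_j g_il - d_l g_ij), with g^inv = (1/(EG-F^2)) [[G, -F], [-F, E]]
first partials: E_s = 0, E_t = 0, F_s = 0, F_t = 0, G_s = 0, G_t = -16 + 32*t
D = EG - F^2 = 5 - 16*t + 16*t^2
expanded: Gamma^s_ss = (G E_s - 2F F_s + F E_t)/(2D), Gamma^s_st = (G E_t - F G_s)/(2D), Gamma^s_tt = (2G F_t - G G_s - F G_t)/(2D), Gamma^t_ss = (2E F_s - E E_t - F E_s)/(2D), Gamma^t_st = (E G_s - F E_t)/(2D), Gamma^t_tt = (E G_t - 2F F_t + F G_s)/(2D); substitute and cancel common factors

Answer: Gamma_sss = 0, Gamma_sst = 0, Gamma_stt = 0, Gamma_tss = 0, Gamma_tst = 0, Gamma_ttt = (16*t - 8)/(16*t^2 - 16*t + 5)


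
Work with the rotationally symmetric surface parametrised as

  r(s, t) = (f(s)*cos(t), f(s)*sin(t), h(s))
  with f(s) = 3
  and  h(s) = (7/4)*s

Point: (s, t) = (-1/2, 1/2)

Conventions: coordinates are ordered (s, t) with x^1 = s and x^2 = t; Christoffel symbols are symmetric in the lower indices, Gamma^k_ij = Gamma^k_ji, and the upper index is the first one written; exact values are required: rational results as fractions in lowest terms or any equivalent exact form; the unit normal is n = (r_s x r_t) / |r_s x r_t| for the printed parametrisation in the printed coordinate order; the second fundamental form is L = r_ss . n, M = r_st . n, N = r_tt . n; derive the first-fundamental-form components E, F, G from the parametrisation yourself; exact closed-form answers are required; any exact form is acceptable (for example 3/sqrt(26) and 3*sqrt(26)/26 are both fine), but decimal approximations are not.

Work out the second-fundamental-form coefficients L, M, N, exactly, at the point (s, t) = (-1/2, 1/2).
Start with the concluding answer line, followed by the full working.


Answer: L = 0, M = 0, N = 3

f = 3, f' = 0, f'' = 0, h' = 7/4, h'' = 0
E = 49/16, F = 0, G = 9; answer radicand W^2 = 49/16
unnormalised second-form numerators: l = 0, m = 0, n = 21/4; L = l/sqrt(49/16), and similarly M = m/sqrt(W^2), N = n/sqrt(W^2)


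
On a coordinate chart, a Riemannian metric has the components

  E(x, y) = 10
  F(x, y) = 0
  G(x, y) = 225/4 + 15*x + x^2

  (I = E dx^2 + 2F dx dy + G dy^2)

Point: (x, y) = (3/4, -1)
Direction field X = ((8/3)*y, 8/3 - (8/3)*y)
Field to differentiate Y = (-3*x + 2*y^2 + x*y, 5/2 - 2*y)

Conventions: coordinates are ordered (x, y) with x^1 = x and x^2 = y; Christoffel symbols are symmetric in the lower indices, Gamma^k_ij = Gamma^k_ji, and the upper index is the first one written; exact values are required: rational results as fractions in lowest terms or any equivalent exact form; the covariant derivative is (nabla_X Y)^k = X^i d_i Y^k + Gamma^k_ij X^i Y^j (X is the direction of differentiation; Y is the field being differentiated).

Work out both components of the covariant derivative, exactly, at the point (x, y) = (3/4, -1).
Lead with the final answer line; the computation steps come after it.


Answer: (nabla_X Y)^x = -397/15, (nabla_X Y)^y = -1264/99

E = 10, F = 0, G = 1089/16 at the point
E_x = 0, E_y = 0, F_x = 0, F_y = 0, G_x = 33/2, G_y = 0
EG - F^2 = 5445/8;  g^inv = (8/5445) * [[1089/16, 0], [0, 10]]
first-kind symbols [ij,l] = (1/2)(d_i g_jl + d_j g_il - d_l g_ij): [xx,x] = E_x/2 = 0, [xx,y] = F_x - E_y/2 = 0, [xy,x] = E_y/2 = 0, [xy,y] = G_x/2 = 33/4, [yy,x] = F_y - G_x/2 = -33/4, [yy,y] = G_y/2 = 0
Gamma^x_ij = (G*[ij,x] - F*[ij,y])/(EG - F^2), Gamma^y_ij = (E*[ij,y] - F*[ij,x])/(EG - F^2)
Gamma_xxx = 0, Gamma_xxy = 0, Gamma_xyy = -33/40, Gamma_yxx = 0, Gamma_yxy = 4/33, Gamma_yyy = 0
X = (-8/3, 16/3), Y = (-1, 9/2) at the point
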